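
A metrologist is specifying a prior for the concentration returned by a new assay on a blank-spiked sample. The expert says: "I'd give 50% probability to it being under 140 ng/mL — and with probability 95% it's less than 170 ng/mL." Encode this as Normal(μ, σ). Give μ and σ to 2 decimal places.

For Normal(μ,σ), the p-quantile is μ + z_p·σ. Here z_{0.5} = 0, z_{0.95} = 1.645.
So 140 = μ + 0σ and 170 = μ + 1.645σ.
Subtracting: σ = (170 − 140)/(1.645 − (0)) = 18.24.
Then μ = 140 − (0)·18.24 = 140.00.

μ = 140.00, σ = 18.24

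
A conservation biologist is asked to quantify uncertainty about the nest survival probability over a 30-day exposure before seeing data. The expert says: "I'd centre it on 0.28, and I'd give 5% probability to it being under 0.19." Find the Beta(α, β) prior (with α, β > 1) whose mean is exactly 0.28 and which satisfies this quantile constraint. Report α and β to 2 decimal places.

α ≈ 16.91, β ≈ 43.49

With mean 0.28 fixed, write α = 0.28s, β = 0.72s where s = α+β.
Need P(θ < 0.19) = 0.05 under Beta(0.28s, 0.72s). Normal approximation: (q−m)/√(m(1−m)/s) ≈ z_{0.05} = -1.64, so s ≈ 0.28·0.72·(-1.64)²/(0.19−0.28)² = 67.3.
At s = 67.3: P(θ<0.19) ≈ 0.041. Adjusting to match 0.05 gives s ≈ 60.40.
So α = 0.28·60.40 ≈ 16.91, β = 0.72·60.40 ≈ 43.49.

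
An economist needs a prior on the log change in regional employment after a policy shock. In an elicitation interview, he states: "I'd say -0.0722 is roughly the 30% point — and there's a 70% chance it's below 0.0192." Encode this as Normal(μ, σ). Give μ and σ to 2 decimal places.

μ = -0.03, σ = 0.09

For Normal(μ,σ), the p-quantile is μ + z_p·σ. Here z_{0.3} = -0.5244, z_{0.7} = 0.5244.
So -0.0722 = μ − 0.5244σ and 0.0192 = μ + 0.5244σ.
Subtracting: σ = (0.0192 − -0.0722)/(0.5244 − (-0.5244)) = 0.09.
Then μ = -0.0722 − (-0.5244)·0.09 = -0.03.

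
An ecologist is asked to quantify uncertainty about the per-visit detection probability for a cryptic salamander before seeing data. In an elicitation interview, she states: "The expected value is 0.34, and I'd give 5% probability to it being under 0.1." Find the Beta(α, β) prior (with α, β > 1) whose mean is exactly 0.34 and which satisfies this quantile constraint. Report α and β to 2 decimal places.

α ≈ 2.56, β ≈ 4.97

With mean 0.34 fixed, write α = 0.34s, β = 0.66s where s = α+β.
Need P(θ < 0.1) = 0.05 under Beta(0.34s, 0.66s). Normal approximation: (q−m)/√(m(1−m)/s) ≈ z_{0.05} = -1.64, so s ≈ 0.34·0.66·(-1.64)²/(0.1−0.34)² = 10.5.
At s = 10.5: P(θ<0.1) ≈ 0.023. Adjusting to match 0.05 gives s ≈ 7.53.
So α = 0.34·7.53 ≈ 2.56, β = 0.66·7.53 ≈ 4.97.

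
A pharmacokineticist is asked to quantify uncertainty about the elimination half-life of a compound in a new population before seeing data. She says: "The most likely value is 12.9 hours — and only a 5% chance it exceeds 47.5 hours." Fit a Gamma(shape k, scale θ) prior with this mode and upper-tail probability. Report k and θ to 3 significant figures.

Gamma(k,θ) with k>1 has mode (k−1)θ, so θ = 12.9/(k−1).
Need P(X < 47.5) = 0.95 with θ tied to k this way. Start at k = 2, θ = 12.9: P(X<47.5) ≈ 0.882.
Too low — raise k to concentrate. Iterating converges to k ≈ 2.51.
Then θ = 12.9/(2.51−1) ≈ 8.57.

k ≈ 2.51, θ ≈ 8.57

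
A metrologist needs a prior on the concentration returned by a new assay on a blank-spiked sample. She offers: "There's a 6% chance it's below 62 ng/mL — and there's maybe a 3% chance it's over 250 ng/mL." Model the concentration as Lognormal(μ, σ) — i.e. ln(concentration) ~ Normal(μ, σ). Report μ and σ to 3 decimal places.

If T ~ Lognormal(μ,σ) then ln T ~ Normal(μ,σ), so the p-quantile of ln T is μ + z_p·σ.
ln(62) = 4.127 and ln(250) = 5.521; z_{0.06} = -1.555, z_{0.97} = 1.881.
σ = (5.521 − 4.127)/(1.881 − (-1.555)) = 0.406.
μ = 4.127 − (-1.555)·0.406 = 4.758.

μ ≈ 4.758, σ ≈ 0.406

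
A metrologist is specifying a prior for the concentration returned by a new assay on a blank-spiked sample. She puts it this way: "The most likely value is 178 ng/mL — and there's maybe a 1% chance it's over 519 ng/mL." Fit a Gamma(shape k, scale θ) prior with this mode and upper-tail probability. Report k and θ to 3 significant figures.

Gamma(k,θ) with k>1 has mode (k−1)θ, so θ = 178/(k−1).
Need P(X < 519) = 0.99 with θ tied to k this way. Start at k = 2, θ = 178: P(X<519) ≈ 0.788.
Too low — raise k to concentrate. Iterating converges to k ≈ 4.96.
Then θ = 178/(4.96−1) ≈ 45.

k ≈ 4.96, θ ≈ 45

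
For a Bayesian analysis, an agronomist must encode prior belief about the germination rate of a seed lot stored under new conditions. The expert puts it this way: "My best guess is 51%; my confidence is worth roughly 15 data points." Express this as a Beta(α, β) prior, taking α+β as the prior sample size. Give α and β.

α = 7.65, β = 7.35

Under the effective-sample-size interpretation, Beta(α, β) has prior mean α/(α+β) and prior sample size α+β.
So α+β = 15 and α/(α+β) = 0.51, giving α = 0.51·15 = 7.65 and β = 15 − 7.65 = 7.35.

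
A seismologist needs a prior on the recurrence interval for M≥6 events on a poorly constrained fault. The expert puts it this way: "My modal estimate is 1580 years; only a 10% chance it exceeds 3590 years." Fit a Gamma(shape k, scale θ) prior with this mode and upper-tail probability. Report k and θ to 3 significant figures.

k ≈ 3.86, θ ≈ 553

Gamma(k,θ) with k>1 has mode (k−1)θ, so θ = 1580/(k−1).
Need P(X < 3590) = 0.9 with θ tied to k this way. Start at k = 2, θ = 1580: P(X<3590) ≈ 0.663.
Too low — raise k to concentrate. Iterating converges to k ≈ 3.86.
Then θ = 1580/(3.86−1) ≈ 553.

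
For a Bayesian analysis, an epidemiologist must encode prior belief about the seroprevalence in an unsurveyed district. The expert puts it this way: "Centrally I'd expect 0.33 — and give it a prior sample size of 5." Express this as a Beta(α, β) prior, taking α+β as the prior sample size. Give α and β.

Under the effective-sample-size interpretation, Beta(α, β) has prior mean α/(α+β) and prior sample size α+β.
So α+β = 5 and α/(α+β) = 0.33, giving α = 0.33·5 = 1.65 and β = 5 − 1.65 = 3.35.

α = 1.65, β = 3.35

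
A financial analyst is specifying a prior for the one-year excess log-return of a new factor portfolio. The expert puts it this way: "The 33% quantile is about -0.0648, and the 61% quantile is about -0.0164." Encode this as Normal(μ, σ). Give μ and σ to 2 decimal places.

μ = -0.04, σ = 0.07

For Normal(μ,σ), the p-quantile is μ + z_p·σ. Here z_{0.33} = -0.4399, z_{0.61} = 0.2793.
So -0.0648 = μ − 0.4399σ and -0.0164 = μ + 0.2793σ.
Subtracting: σ = (-0.0164 − -0.0648)/(0.2793 − (-0.4399)) = 0.07.
Then μ = -0.0648 − (-0.4399)·0.07 = -0.04.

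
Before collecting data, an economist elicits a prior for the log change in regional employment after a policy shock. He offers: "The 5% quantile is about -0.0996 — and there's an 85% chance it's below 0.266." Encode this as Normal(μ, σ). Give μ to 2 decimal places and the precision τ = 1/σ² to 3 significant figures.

μ = 0.12, τ = 53.8

The p-quantile of Normal(μ,σ) is μ + z_p·σ, with z_{0.05} = -1.645 and z_{0.85} = 1.036.
Eliminate σ: μ = (z₂·x₁ − z₁·x₂)/(z₂ − z₁) = (1.036·-0.0996 − (-1.645)·0.266)/2.681 = 0.12.
Then σ = (x₂ − x₁)/(z₂ − z₁) = (0.266 − -0.0996)/2.681 = 0.14.
Precision τ = 1/σ² = 1/0.1364² = 53.8.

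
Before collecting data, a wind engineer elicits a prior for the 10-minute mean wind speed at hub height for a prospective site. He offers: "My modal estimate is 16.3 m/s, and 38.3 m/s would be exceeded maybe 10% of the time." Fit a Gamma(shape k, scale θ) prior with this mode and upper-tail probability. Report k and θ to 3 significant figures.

Gamma(k,θ) with k>1 has mode (k−1)θ, so θ = 16.3/(k−1).
Need P(X < 38.3) = 0.9 with θ tied to k this way. Start at k = 2, θ = 16.3: P(X<38.3) ≈ 0.680.
Too low — raise k to concentrate. Iterating converges to k ≈ 3.63.
Then θ = 16.3/(3.63−1) ≈ 6.19.

k ≈ 3.63, θ ≈ 6.19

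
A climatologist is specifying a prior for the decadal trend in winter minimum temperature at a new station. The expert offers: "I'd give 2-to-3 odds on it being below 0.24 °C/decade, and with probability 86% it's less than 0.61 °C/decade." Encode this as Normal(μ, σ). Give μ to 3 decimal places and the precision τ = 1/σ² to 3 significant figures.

μ = 0.310, τ = 13

For Normal(μ,σ), the p-quantile is μ + z_p·σ. Here z_{0.4} = -0.2533, z_{0.86} = 1.08.
So 0.24 = μ − 0.2533σ and 0.61 = μ + 1.08σ.
Subtracting: σ = (0.61 − 0.24)/(1.08 − (-0.2533)) = 0.277.
Then μ = 0.24 − (-0.2533)·0.277 = 0.310.
Precision τ = 1/σ² = 1/0.2774² = 13.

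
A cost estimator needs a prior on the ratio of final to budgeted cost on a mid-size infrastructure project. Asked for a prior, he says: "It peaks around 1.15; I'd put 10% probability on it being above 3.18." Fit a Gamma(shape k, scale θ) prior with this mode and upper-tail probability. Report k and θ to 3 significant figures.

k ≈ 2.85, θ ≈ 0.622

Gamma(k,θ) with k>1 has mode (k−1)θ, so θ = 1.15/(k−1).
Need P(X < 3.18) = 0.9 with θ tied to k this way. Start at k = 2, θ = 1.15: P(X<3.18) ≈ 0.763.
Too low — raise k to concentrate. Iterating converges to k ≈ 2.85.
Then θ = 1.15/(2.85−1) ≈ 0.622.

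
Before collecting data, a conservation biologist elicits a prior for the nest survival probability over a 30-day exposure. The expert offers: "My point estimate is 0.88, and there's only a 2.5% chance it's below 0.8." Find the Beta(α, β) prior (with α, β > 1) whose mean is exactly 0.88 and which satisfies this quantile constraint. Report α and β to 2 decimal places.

With mean 0.88 fixed, write α = 0.88s, β = 0.12s where s = α+β.
Need P(θ < 0.8) = 0.025 under Beta(0.88s, 0.12s). Normal approximation: (q−m)/√(m(1−m)/s) ≈ z_{0.025} = -1.96, so s ≈ 0.88·0.12·(-1.96)²/(0.8−0.88)² = 63.4.
At s = 63.4: P(θ<0.8) ≈ 0.038. Adjusting to match 0.025 gives s ≈ 78.40.
So α = 0.88·78.40 ≈ 68.99, β = 0.12·78.40 ≈ 9.41.

α ≈ 68.99, β ≈ 9.41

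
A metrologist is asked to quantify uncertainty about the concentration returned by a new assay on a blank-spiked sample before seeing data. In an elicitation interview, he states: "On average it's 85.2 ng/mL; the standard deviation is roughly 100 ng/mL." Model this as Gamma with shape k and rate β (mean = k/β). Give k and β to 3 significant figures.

k ≈ 0.726, β ≈ 0.00852

For Gamma(k, rate β): mean = k/β, variance = k/β², so CV = 1/√k.
CV = SD/mean = 100/85.2 = 1.174, hence k = 1/CV² = 0.726.
Then β = k/mean = 0.726/85.2 = 0.00852.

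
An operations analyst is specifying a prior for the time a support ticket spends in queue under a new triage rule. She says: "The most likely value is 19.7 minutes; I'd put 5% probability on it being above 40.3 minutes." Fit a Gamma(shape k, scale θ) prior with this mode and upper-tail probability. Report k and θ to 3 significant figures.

Gamma(k,θ) with k>1 has mode (k−1)θ, so θ = 19.7/(k−1).
Need P(X < 40.3) = 0.95 with θ tied to k this way. Start at k = 2, θ = 19.7: P(X<40.3) ≈ 0.606.
Too low — raise k to concentrate. Iterating converges to k ≈ 6.4.
Then θ = 19.7/(6.4−1) ≈ 3.65.

k ≈ 6.4, θ ≈ 3.65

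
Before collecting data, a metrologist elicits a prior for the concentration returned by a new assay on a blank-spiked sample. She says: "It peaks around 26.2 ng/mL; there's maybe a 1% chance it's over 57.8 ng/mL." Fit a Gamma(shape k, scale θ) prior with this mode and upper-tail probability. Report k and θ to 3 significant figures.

Gamma(k,θ) with k>1 has mode (k−1)θ, so θ = 26.2/(k−1).
Need P(X < 57.8) = 0.99 with θ tied to k this way. Start at k = 2, θ = 26.2: P(X<57.8) ≈ 0.647.
Too low — raise k to concentrate. Iterating converges to k ≈ 8.7.
Then θ = 26.2/(8.7−1) ≈ 3.4.

k ≈ 8.7, θ ≈ 3.4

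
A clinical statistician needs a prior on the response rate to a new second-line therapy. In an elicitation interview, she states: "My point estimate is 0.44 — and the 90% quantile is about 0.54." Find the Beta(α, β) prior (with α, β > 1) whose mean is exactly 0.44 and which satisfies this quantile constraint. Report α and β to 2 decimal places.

With mean 0.44 fixed, write α = 0.44s, β = 0.56s where s = α+β.
Need P(θ < 0.54) = 0.9 under Beta(0.44s, 0.56s). Normal approximation: (q−m)/√(m(1−m)/s) ≈ z_{0.9} = 1.28, so s ≈ 0.44·0.56·(1.28)²/(0.54−0.44)² = 40.5.
At s = 40.5: P(θ<0.54) ≈ 0.899. Adjusting to match 0.9 gives s ≈ 40.65.
So α = 0.44·40.65 ≈ 17.89, β = 0.56·40.65 ≈ 22.77.

α ≈ 17.89, β ≈ 22.77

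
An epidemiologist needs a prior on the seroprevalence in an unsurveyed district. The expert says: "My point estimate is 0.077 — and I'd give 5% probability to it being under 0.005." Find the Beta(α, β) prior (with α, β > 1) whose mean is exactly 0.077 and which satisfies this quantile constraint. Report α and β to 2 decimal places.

α ≈ 1.07, β ≈ 12.81

With mean 0.077 fixed, write α = 0.077s, β = 0.923s where s = α+β.
Need P(θ < 0.005) = 0.05 under Beta(0.077s, 0.923s). Normal approximation: (q−m)/√(m(1−m)/s) ≈ z_{0.05} = -1.64, so s ≈ 0.077·0.923·(-1.64)²/(0.005−0.077)² = 37.1.
At s = 37.1: P(θ<0.005) ≈ 0.001. Adjusting to match 0.05 gives s ≈ 13.88.
So α = 0.077·13.88 ≈ 1.07, β = 0.923·13.88 ≈ 12.81.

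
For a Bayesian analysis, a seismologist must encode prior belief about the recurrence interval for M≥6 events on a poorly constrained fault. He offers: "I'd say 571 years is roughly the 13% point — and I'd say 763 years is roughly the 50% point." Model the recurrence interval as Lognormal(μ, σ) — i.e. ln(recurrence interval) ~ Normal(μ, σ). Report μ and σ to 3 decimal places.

μ ≈ 6.637, σ ≈ 0.257

If T ~ Lognormal(μ,σ) then ln T ~ Normal(μ,σ), so the p-quantile of ln T is μ + z_p·σ.
ln(571) = 6.347 and ln(763) = 6.637; z_{0.13} = -1.126, z_{0.5} = 0.
σ = (6.637 − 6.347)/(0 − (-1.126)) = 0.257.
μ = 6.347 − (-1.126)·0.257 = 6.637.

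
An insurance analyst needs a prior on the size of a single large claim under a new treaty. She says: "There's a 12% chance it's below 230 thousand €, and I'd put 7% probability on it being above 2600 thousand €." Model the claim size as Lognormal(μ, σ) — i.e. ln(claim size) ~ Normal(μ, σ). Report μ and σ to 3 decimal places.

μ ≈ 6.513, σ ≈ 0.915

If T ~ Lognormal(μ,σ) then ln T ~ Normal(μ,σ), so the p-quantile of ln T is μ + z_p·σ.
ln(230) = 5.438 and ln(2600) = 7.863; z_{0.12} = -1.175, z_{0.93} = 1.476.
σ = (7.863 − 5.438)/(1.476 − (-1.175)) = 0.915.
μ = 5.438 − (-1.175)·0.915 = 6.513.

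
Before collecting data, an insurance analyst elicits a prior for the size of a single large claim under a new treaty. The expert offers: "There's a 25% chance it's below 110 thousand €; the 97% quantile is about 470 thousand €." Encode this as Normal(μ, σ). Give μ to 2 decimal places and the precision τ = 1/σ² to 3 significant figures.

For Normal(μ,σ), the p-quantile is μ + z_p·σ. Here z_{0.25} = -0.6745, z_{0.97} = 1.881.
So 110 = μ − 0.6745σ and 470 = μ + 1.881σ.
Subtracting: σ = (470 − 110)/(1.881 − (-0.6745)) = 140.88.
Then μ = 110 − (-0.6745)·140.88 = 205.03.
Precision τ = 1/σ² = 1/140.9² = 5.04e-05.

μ = 205.03, τ = 5.04e-05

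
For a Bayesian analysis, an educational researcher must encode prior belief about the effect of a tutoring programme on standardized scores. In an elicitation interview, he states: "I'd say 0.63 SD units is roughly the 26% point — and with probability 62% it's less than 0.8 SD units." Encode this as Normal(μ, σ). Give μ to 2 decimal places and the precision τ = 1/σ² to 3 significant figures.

For Normal(μ,σ), the p-quantile is μ + z_p·σ. Here z_{0.26} = -0.6433, z_{0.62} = 0.3055.
So 0.63 = μ − 0.6433σ and 0.8 = μ + 0.3055σ.
Subtracting: σ = (0.8 − 0.63)/(0.3055 − (-0.6433)) = 0.18.
Then μ = 0.63 − (-0.6433)·0.18 = 0.75.
Precision τ = 1/σ² = 1/0.1792² = 31.2.

μ = 0.75, τ = 31.2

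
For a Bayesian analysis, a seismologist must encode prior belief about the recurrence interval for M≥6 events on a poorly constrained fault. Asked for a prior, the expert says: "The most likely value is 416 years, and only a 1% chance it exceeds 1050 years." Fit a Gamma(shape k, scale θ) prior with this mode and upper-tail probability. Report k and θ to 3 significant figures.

Gamma(k,θ) with k>1 has mode (k−1)θ, so θ = 416/(k−1).
Need P(X < 1050) = 0.99 with θ tied to k this way. Start at k = 2, θ = 416: P(X<1050) ≈ 0.718.
Too low — raise k to concentrate. Iterating converges to k ≈ 6.46.
Then θ = 416/(6.46−1) ≈ 76.1.

k ≈ 6.46, θ ≈ 76.1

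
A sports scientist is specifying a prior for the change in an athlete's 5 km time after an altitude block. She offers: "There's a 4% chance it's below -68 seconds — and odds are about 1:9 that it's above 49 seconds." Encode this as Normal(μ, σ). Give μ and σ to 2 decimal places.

The p-quantile of Normal(μ,σ) is μ + z_p·σ, with z_{0.04} = -1.751 and z_{0.9} = 1.282.
Eliminate σ: μ = (z₂·x₁ − z₁·x₂)/(z₂ − z₁) = (1.282·-68 − (-1.751)·49)/3.032 = -0.45.
Then σ = (x₂ − x₁)/(z₂ − z₁) = (49 − -68)/3.032 = 38.59.

μ = -0.45, σ = 38.59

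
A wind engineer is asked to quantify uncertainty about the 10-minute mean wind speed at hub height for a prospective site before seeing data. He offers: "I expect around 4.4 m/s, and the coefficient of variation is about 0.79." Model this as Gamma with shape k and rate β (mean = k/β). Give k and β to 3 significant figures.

k ≈ 1.6, β ≈ 0.364

For Gamma(k, rate β): mean = k/β, variance = k/β², so CV = 1/√k.
CV = 0.79, hence k = 1/CV² = 1.6.
Then β = k/mean = 1.6/4.4 = 0.364.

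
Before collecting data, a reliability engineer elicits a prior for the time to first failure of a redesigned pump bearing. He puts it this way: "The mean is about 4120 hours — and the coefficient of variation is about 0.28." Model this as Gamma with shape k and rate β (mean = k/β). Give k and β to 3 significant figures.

k ≈ 12.8, β ≈ 0.0031

For Gamma(k, rate β): mean = k/β, variance = k/β², so CV = 1/√k.
CV = 0.28, hence k = 1/CV² = 12.8.
Then β = k/mean = 12.8/4120 = 0.0031.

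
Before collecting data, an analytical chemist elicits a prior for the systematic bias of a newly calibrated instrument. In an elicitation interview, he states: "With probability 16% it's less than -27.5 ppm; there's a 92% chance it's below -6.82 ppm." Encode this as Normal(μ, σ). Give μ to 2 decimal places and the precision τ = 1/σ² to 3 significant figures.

For Normal(μ,σ), the p-quantile is μ + z_p·σ. Here z_{0.16} = -0.9945, z_{0.92} = 1.405.
So -27.5 = μ − 0.9945σ and -6.82 = μ + 1.405σ.
Subtracting: σ = (-6.82 − -27.5)/(1.405 − (-0.9945)) = 8.62.
Then μ = -27.5 − (-0.9945)·8.62 = -18.93.
Precision τ = 1/σ² = 1/8.618² = 0.0135.

μ = -18.93, τ = 0.0135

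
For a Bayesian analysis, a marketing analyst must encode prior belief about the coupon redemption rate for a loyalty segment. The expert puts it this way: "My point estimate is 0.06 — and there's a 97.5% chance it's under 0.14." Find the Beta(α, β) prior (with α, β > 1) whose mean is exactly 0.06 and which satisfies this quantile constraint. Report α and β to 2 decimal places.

With mean 0.06 fixed, write α = 0.06s, β = 0.94s where s = α+β.
Need P(θ < 0.14) = 0.975 under Beta(0.06s, 0.94s). Normal approximation: (q−m)/√(m(1−m)/s) ≈ z_{0.975} = 1.96, so s ≈ 0.06·0.94·(1.96)²/(0.14−0.06)² = 33.9.
At s = 33.9: P(θ<0.14) ≈ 0.953. Adjusting to match 0.975 gives s ≈ 49.77.
So α = 0.06·49.77 ≈ 2.99, β = 0.94·49.77 ≈ 46.78.

α ≈ 2.99, β ≈ 46.78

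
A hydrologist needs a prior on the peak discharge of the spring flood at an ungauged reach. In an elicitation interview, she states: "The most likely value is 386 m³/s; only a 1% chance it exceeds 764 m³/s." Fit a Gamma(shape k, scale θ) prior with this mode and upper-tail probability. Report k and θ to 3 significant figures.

Gamma(k,θ) with k>1 has mode (k−1)θ, so θ = 386/(k−1).
Need P(X < 764) = 0.99 with θ tied to k this way. Start at k = 2, θ = 386: P(X<764) ≈ 0.588.
Too low — raise k to concentrate. Iterating converges to k ≈ 11.6.
Then θ = 386/(11.6−1) ≈ 36.6.

k ≈ 11.6, θ ≈ 36.6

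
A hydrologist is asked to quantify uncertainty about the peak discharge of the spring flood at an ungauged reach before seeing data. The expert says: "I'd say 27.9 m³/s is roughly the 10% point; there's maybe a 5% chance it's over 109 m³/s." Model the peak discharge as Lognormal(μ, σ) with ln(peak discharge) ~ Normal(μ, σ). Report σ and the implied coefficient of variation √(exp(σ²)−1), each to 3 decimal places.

If T ~ Lognormal(μ,σ) then ln T ~ Normal(μ,σ), so the p-quantile of ln T is μ + z_p·σ.
ln(27.9) = 3.329 and ln(109) = 4.691; z_{0.1} = -1.282, z_{0.95} = 1.645.
σ = (4.691 − 3.329)/(1.645 − (-1.282)) = 0.466.
μ = 3.329 − (-1.282)·0.466 = 3.925.
CV = √(exp(σ²)−1) = √(exp(0.2168)−1) = 0.492.

σ ≈ 0.466, CV ≈ 0.492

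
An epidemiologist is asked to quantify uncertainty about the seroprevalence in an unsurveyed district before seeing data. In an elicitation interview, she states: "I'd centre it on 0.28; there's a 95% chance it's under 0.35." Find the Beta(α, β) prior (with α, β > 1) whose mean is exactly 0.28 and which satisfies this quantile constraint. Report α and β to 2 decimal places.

With mean 0.28 fixed, write α = 0.28s, β = 0.72s where s = α+β.
Need P(θ < 0.35) = 0.95 under Beta(0.28s, 0.72s). Normal approximation: (q−m)/√(m(1−m)/s) ≈ z_{0.95} = 1.64, so s ≈ 0.28·0.72·(1.64)²/(0.35−0.28)² = 111.3.
At s = 111.3: P(θ<0.35) ≈ 0.946. Adjusting to match 0.95 gives s ≈ 117.36.
So α = 0.28·117.36 ≈ 32.86, β = 0.72·117.36 ≈ 84.50.

α ≈ 32.86, β ≈ 84.50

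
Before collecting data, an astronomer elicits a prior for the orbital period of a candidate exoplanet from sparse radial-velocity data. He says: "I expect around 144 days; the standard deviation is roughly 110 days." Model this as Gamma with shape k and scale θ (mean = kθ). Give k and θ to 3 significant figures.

For Gamma(k, scale θ): mean = kθ, variance = kθ², so CV = 1/√k.
CV = SD/mean = 110/144 = 0.7639, hence k = 1/CV² = 1.71.
Then θ = mean/k = 144/1.71 = 84.

k ≈ 1.71, θ ≈ 84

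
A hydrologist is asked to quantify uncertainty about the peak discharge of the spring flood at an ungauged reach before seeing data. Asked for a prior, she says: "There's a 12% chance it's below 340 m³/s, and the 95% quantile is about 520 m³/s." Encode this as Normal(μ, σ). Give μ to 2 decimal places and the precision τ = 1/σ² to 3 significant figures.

μ = 415.00, τ = 0.000245

For Normal(μ,σ), the p-quantile is μ + z_p·σ. Here z_{0.12} = -1.175, z_{0.95} = 1.645.
So 340 = μ − 1.175σ and 520 = μ + 1.645σ.
Subtracting: σ = (520 − 340)/(1.645 − (-1.175)) = 63.83.
Then μ = 340 − (-1.175)·63.83 = 415.00.
Precision τ = 1/σ² = 1/63.83² = 0.000245.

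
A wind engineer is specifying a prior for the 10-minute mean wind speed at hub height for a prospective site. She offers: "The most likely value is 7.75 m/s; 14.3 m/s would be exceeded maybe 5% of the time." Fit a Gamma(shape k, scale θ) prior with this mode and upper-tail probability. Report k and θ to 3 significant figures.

Gamma(k,θ) with k>1 has mode (k−1)θ, so θ = 7.75/(k−1).
Need P(X < 14.3) = 0.95 with θ tied to k this way. Start at k = 2, θ = 7.75: P(X<14.3) ≈ 0.550.
Too low — raise k to concentrate. Iterating converges to k ≈ 8.42.
Then θ = 7.75/(8.42−1) ≈ 1.04.

k ≈ 8.42, θ ≈ 1.04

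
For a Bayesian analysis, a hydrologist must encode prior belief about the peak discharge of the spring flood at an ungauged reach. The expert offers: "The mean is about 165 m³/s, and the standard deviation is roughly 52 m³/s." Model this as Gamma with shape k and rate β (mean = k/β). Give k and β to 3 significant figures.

k ≈ 10.1, β ≈ 0.061

For Gamma(k, rate β): mean = k/β, variance = k/β², so CV = 1/√k.
CV = SD/mean = 52/165 = 0.3152, hence k = 1/CV² = 10.1.
Then β = k/mean = 10.1/165 = 0.061.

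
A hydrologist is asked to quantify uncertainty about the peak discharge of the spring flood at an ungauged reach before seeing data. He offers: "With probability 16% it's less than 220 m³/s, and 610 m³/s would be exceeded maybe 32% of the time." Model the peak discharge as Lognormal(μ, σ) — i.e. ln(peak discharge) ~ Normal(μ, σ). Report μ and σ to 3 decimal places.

μ ≈ 6.087, σ ≈ 0.697

If T ~ Lognormal(μ,σ) then ln T ~ Normal(μ,σ), so the p-quantile of ln T is μ + z_p·σ.
ln(220) = 5.394 and ln(610) = 6.413; z_{0.16} = -0.9945, z_{0.68} = 0.4677.
σ = (6.413 − 5.394)/(0.4677 − (-0.9945)) = 0.697.
μ = 5.394 − (-0.9945)·0.697 = 6.087.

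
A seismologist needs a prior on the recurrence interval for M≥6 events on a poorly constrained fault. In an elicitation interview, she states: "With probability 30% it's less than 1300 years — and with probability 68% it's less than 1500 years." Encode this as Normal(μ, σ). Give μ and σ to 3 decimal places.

The p-quantile of Normal(μ,σ) is μ + z_p·σ, with z_{0.3} = -0.5244 and z_{0.68} = 0.4677.
Eliminate σ: μ = (z₂·x₁ − z₁·x₂)/(z₂ − z₁) = (0.4677·1300 − (-0.5244)·1500)/0.9921 = 1405.715.
Then σ = (x₂ − x₁)/(z₂ − z₁) = (1500 − 1300)/0.9921 = 201.593.

μ = 1405.715, σ = 201.593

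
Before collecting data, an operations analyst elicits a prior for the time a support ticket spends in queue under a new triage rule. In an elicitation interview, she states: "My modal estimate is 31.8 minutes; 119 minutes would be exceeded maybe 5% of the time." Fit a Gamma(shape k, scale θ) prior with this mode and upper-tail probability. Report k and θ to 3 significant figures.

k ≈ 2.46, θ ≈ 21.7

Gamma(k,θ) with k>1 has mode (k−1)θ, so θ = 31.8/(k−1).
Need P(X < 119) = 0.95 with θ tied to k this way. Start at k = 2, θ = 31.8: P(X<119) ≈ 0.888.
Too low — raise k to concentrate. Iterating converges to k ≈ 2.46.
Then θ = 31.8/(2.46−1) ≈ 21.7.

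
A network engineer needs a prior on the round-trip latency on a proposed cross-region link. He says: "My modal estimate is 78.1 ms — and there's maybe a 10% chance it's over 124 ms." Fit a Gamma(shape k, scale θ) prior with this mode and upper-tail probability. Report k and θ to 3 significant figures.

Gamma(k,θ) with k>1 has mode (k−1)θ, so θ = 78.1/(k−1).
Need P(X < 124) = 0.9 with θ tied to k this way. Start at k = 2, θ = 78.1: P(X<124) ≈ 0.471.
Too low — raise k to concentrate. Iterating converges to k ≈ 9.78.
Then θ = 78.1/(9.78−1) ≈ 8.89.

k ≈ 9.78, θ ≈ 8.89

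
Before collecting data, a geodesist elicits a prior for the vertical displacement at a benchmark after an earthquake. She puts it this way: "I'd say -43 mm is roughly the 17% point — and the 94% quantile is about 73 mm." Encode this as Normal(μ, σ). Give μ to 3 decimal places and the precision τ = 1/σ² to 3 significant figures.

μ = 1.116, τ = 0.000468

For Normal(μ,σ), the p-quantile is μ + z_p·σ. Here z_{0.17} = -0.9542, z_{0.94} = 1.555.
So -43 = μ − 0.9542σ and 73 = μ + 1.555σ.
Subtracting: σ = (73 − -43)/(1.555 − (-0.9542)) = 46.235.
Then μ = -43 − (-0.9542)·46.235 = 1.116.
Precision τ = 1/σ² = 1/46.23² = 0.000468.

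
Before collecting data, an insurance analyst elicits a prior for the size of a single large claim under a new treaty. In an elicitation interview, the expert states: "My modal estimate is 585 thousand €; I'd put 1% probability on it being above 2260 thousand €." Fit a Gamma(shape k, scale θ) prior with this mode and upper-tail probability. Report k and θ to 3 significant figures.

Gamma(k,θ) with k>1 has mode (k−1)θ, so θ = 585/(k−1).
Need P(X < 2260) = 0.99 with θ tied to k this way. Start at k = 2, θ = 585: P(X<2260) ≈ 0.898.
Too low — raise k to concentrate. Iterating converges to k ≈ 3.31.
Then θ = 585/(3.31−1) ≈ 253.

k ≈ 3.31, θ ≈ 253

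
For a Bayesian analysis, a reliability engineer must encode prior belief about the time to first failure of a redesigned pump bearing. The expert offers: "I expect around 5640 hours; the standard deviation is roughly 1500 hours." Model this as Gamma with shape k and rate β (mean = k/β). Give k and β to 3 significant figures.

For Gamma(k, rate β): mean = k/β, variance = k/β², so CV = 1/√k.
CV = SD/mean = 1500/5640 = 0.266, hence k = 1/CV² = 14.1.
Then β = k/mean = 14.1/5640 = 0.00251.

k ≈ 14.1, β ≈ 0.00251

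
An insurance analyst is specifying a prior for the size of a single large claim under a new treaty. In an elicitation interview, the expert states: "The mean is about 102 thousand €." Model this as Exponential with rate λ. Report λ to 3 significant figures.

Exponential mean = 1/λ, so λ = 1/102.0 = 0.0098.

λ ≈ 0.0098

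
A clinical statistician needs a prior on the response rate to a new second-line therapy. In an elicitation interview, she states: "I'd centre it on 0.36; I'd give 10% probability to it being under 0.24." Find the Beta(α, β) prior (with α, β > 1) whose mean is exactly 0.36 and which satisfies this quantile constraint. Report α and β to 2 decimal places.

α ≈ 8.91, β ≈ 15.84

With mean 0.36 fixed, write α = 0.36s, β = 0.64s where s = α+β.
Need P(θ < 0.24) = 0.1 under Beta(0.36s, 0.64s). Normal approximation: (q−m)/√(m(1−m)/s) ≈ z_{0.1} = -1.28, so s ≈ 0.36·0.64·(-1.28)²/(0.24−0.36)² = 26.3.
At s = 26.3: P(θ<0.24) ≈ 0.093. Adjusting to match 0.1 gives s ≈ 24.75.
So α = 0.36·24.75 ≈ 8.91, β = 0.64·24.75 ≈ 15.84.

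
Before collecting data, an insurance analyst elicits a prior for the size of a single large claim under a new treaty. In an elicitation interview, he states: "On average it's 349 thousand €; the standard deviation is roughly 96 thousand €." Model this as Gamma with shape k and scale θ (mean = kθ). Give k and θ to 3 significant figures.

For Gamma(k, scale θ): mean = kθ, variance = kθ², so CV = 1/√k.
CV = SD/mean = 96/349 = 0.2751, hence k = 1/CV² = 13.2.
Then θ = mean/k = 349/13.2 = 26.4.

k ≈ 13.2, θ ≈ 26.4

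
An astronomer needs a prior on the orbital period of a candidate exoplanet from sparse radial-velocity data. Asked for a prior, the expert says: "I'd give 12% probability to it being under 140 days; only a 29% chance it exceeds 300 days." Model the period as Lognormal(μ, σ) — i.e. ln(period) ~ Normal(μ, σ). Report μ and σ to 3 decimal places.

μ ≈ 5.460, σ ≈ 0.441

If T ~ Lognormal(μ,σ) then ln T ~ Normal(μ,σ), so the p-quantile of ln T is μ + z_p·σ.
ln(140) = 4.942 and ln(300) = 5.704; z_{0.12} = -1.175, z_{0.71} = 0.5534.
σ = (5.704 − 4.942)/(0.5534 − (-1.175)) = 0.441.
μ = 4.942 − (-1.175)·0.441 = 5.460.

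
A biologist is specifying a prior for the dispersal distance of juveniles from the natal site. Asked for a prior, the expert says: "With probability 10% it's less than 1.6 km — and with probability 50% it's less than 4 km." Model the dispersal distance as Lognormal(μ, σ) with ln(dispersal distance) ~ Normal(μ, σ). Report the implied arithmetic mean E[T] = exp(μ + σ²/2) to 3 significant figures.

E[T] ≈ 5.16 km

If T ~ Lognormal(μ,σ) then ln T ~ Normal(μ,σ), so the p-quantile of ln T is μ + z_p·σ.
ln(1.6) = 0.47 and ln(4) = 1.386; z_{0.1} = -1.282, z_{0.5} = 0.
σ = (1.386 − 0.47)/(0 − (-1.282)) = 0.715.
μ = 0.47 − (-1.282)·0.715 = 1.386.
E[T] = exp(μ + σ²/2) = exp(1.386 + 0.2556) = 5.16 km.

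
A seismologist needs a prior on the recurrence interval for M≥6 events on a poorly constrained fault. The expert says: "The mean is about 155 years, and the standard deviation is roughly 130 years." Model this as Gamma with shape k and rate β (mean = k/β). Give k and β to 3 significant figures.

k ≈ 1.42, β ≈ 0.00917

For Gamma(k, rate β): mean = k/β, variance = k/β², so CV = 1/√k.
CV = SD/mean = 130/155 = 0.8387, hence k = 1/CV² = 1.42.
Then β = k/mean = 1.42/155 = 0.00917.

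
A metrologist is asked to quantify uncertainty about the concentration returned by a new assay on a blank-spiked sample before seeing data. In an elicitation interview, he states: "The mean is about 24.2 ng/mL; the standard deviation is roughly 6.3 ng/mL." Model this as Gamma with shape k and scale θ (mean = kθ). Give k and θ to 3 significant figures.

For Gamma(k, scale θ): mean = kθ, variance = kθ², so CV = 1/√k.
CV = SD/mean = 6.3/24.2 = 0.2603, hence k = 1/CV² = 14.8.
Then θ = mean/k = 24.2/14.8 = 1.64.

k ≈ 14.8, θ ≈ 1.64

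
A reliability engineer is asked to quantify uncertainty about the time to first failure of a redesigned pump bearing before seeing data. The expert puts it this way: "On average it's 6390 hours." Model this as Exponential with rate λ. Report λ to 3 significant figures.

λ ≈ 0.000156

Exponential mean = 1/λ, so λ = 1/6390.0 = 0.000156.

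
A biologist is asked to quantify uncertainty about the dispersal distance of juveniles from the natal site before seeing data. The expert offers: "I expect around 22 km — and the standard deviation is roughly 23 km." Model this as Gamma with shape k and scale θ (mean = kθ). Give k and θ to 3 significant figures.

For Gamma(k, scale θ): mean = kθ, variance = kθ², so CV = 1/√k.
CV = SD/mean = 23/22 = 1.045, hence k = 1/CV² = 0.915.
Then θ = mean/k = 22/0.915 = 24.

k ≈ 0.915, θ ≈ 24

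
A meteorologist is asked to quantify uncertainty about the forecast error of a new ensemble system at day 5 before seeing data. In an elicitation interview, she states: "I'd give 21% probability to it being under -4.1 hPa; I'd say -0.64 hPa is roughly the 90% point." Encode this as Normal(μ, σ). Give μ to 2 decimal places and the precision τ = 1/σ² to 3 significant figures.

For Normal(μ,σ), the p-quantile is μ + z_p·σ. Here z_{0.21} = -0.8064, z_{0.9} = 1.282.
So -4.1 = μ − 0.8064σ and -0.64 = μ + 1.282σ.
Subtracting: σ = (-0.64 − -4.1)/(1.282 − (-0.8064)) = 1.66.
Then μ = -4.1 − (-0.8064)·1.66 = -2.76.
Precision τ = 1/σ² = 1/1.657² = 0.364.

μ = -2.76, τ = 0.364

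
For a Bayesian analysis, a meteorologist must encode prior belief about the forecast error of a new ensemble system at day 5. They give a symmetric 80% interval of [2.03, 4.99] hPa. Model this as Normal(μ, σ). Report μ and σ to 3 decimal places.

μ = 3.510, σ = 1.155

A symmetric 80% interval runs μ ± z·σ with z = 1.282.
Half-width = 1.48, so σ = 1.48/1.282 = 1.155.
μ is the interval midpoint, 3.510.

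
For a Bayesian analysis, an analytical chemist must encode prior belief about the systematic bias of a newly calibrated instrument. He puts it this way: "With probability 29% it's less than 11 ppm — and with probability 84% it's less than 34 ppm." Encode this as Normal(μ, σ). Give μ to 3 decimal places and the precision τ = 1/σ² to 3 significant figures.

μ = 19.223, τ = 0.00453

The p-quantile of Normal(μ,σ) is μ + z_p·σ, with z_{0.29} = -0.5534 and z_{0.84} = 0.9945.
Eliminate σ: μ = (z₂·x₁ − z₁·x₂)/(z₂ − z₁) = (0.9945·11 − (-0.5534)·34)/1.548 = 19.223.
Then σ = (x₂ − x₁)/(z₂ − z₁) = (34 − 11)/1.548 = 14.859.
Precision τ = 1/σ² = 1/14.86² = 0.00453.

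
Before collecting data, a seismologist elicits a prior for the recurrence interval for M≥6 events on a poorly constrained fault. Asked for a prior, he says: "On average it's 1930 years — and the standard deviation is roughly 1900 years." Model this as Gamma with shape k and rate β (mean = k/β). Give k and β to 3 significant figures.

k ≈ 1.03, β ≈ 0.000535

For Gamma(k, rate β): mean = k/β, variance = k/β², so CV = 1/√k.
CV = SD/mean = 1900/1930 = 0.9845, hence k = 1/CV² = 1.03.
Then β = k/mean = 1.03/1930 = 0.000535.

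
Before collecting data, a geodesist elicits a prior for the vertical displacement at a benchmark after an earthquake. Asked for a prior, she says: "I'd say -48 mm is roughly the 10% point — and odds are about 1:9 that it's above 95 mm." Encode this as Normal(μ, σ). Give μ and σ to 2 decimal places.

For Normal(μ,σ), the p-quantile is μ + z_p·σ. Here z_{0.1} = -1.282, z_{0.9} = 1.282.
So -48 = μ − 1.282σ and 95 = μ + 1.282σ.
Subtracting: σ = (95 − -48)/(1.282 − (-1.282)) = 55.79.
Then μ = -48 − (-1.282)·55.79 = 23.50.

μ = 23.50, σ = 55.79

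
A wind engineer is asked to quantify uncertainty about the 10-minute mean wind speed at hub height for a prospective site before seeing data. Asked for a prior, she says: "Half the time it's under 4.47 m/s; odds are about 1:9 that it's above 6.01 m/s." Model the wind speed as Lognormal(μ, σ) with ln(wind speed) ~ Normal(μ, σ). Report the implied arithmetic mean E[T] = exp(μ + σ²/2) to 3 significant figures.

E[T] ≈ 4.59 m/s

If T ~ Lognormal(μ,σ) then ln T ~ Normal(μ,σ), so the p-quantile of ln T is μ + z_p·σ.
ln(4.47) = 1.497 and ln(6.01) = 1.793; z_{0.5} = 0, z_{0.9} = 1.282.
σ = (1.793 − 1.497)/(1.282 − (0)) = 0.231.
μ = 1.497 − (0)·0.231 = 1.497.
E[T] = exp(μ + σ²/2) = exp(1.497 + 0.0267) = 4.59 m/s.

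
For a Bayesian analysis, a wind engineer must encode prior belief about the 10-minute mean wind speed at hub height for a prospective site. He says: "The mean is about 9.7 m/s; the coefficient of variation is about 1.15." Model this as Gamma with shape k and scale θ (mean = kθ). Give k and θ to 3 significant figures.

k ≈ 0.756, θ ≈ 12.8

For Gamma(k, scale θ): mean = kθ, variance = kθ², so CV = 1/√k.
CV = 1.15, hence k = 1/CV² = 0.756.
Then θ = mean/k = 9.7/0.756 = 12.8.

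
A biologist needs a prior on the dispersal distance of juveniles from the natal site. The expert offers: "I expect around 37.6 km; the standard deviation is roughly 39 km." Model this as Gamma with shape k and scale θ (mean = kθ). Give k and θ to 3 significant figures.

For Gamma(k, scale θ): mean = kθ, variance = kθ², so CV = 1/√k.
CV = SD/mean = 39/37.6 = 1.037, hence k = 1/CV² = 0.929.
Then θ = mean/k = 37.6/0.929 = 40.5.

k ≈ 0.929, θ ≈ 40.5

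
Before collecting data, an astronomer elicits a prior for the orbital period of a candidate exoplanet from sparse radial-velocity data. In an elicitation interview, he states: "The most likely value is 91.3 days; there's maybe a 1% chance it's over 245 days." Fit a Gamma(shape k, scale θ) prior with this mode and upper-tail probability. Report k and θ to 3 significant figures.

k ≈ 5.74, θ ≈ 19.3

Gamma(k,θ) with k>1 has mode (k−1)θ, so θ = 91.3/(k−1).
Need P(X < 245) = 0.99 with θ tied to k this way. Start at k = 2, θ = 91.3: P(X<245) ≈ 0.748.
Too low — raise k to concentrate. Iterating converges to k ≈ 5.74.
Then θ = 91.3/(5.74−1) ≈ 19.3.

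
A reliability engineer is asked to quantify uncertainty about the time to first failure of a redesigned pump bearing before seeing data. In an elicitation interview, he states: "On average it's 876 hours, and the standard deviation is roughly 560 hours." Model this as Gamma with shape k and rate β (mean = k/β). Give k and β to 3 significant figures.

k ≈ 2.45, β ≈ 0.00279

For Gamma(k, rate β): mean = k/β, variance = k/β², so CV = 1/√k.
CV = SD/mean = 560/876 = 0.6393, hence k = 1/CV² = 2.45.
Then β = k/mean = 2.45/876 = 0.00279.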